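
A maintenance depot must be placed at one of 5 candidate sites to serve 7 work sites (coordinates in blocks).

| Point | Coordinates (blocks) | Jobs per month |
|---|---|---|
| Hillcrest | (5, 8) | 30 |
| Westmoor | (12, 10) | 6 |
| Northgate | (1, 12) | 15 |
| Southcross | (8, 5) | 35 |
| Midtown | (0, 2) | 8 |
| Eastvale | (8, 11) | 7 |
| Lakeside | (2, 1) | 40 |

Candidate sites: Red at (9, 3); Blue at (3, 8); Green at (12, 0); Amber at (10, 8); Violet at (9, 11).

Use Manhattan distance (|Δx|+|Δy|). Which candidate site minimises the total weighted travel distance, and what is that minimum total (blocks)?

Total weighted distance at each candidate:
  Red (9, 3): total = 1193
  Blue (3, 8): total = 944
  Green (12, 0): total = 1827
  Amber (10, 8): total = 1307
  Violet (9, 11): total = 1445
Minimum is at Blue with total 944 blocks.

Blue, total 944 blocks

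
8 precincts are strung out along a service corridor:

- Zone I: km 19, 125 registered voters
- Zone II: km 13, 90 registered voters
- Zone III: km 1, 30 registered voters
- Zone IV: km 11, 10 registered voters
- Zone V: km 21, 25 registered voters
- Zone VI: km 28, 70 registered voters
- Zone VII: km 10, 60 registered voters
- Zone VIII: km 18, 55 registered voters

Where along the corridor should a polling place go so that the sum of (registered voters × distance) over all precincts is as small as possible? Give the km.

x = 18

For a sum of weighted absolute distances on a line, the optimum is the weighted median (not the mean). Total weight W = 465; half-weight = 232.5.
Sort by position and accumulate weight:
  km 1 (Zone III, w=30) → cum 30
  km 10 (Zone VII, w=60) → cum 90
  km 11 (Zone IV, w=10) → cum 100
  km 13 (Zone II, w=90) → cum 190
  km 18 (Zone VIII, w=55) → cum 245  ≥ 232.5 → median here
  km 19 (Zone I, w=125) → cum 370
  km 21 (Zone V, w=25) → cum 395
  km 28 (Zone VI, w=70) → cum 465
Optimal location: km 18.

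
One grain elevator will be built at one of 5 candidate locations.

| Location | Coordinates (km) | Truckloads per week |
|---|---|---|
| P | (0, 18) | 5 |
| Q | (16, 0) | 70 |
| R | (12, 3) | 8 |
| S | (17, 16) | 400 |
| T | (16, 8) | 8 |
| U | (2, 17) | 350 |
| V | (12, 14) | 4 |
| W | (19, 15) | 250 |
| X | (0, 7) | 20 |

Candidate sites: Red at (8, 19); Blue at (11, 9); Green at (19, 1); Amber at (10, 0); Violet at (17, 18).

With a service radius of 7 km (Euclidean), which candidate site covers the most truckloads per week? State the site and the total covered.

Violet, covering 654

Coverage radius r = 7 km; a point is covered iff (Δx)²+(Δy)² ≤ 7² = 49.
  Red (8, 19): covers {U, V} → 354
  Blue (11, 9): covers {R, T, V} → 20
  Green (19, 1): covers {Q} → 70
  Amber (10, 0): covers {Q, R} → 78
  Violet (17, 18): covers {S, V, W} → 654
Maximum coverage at Violet: 654 truckloads per week.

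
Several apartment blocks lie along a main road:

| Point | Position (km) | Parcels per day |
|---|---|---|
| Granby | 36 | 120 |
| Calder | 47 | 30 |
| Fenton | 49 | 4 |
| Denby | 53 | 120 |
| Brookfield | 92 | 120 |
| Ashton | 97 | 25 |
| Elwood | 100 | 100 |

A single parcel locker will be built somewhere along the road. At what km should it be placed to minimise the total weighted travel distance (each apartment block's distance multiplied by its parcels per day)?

x = 53

For a sum of weighted absolute distances on a line, the optimum is the weighted median (not the mean). Total weight W = 519; half-weight = 259.5.
Sort by position and accumulate weight:
  km 36 (Granby, w=120) → cum 120
  km 47 (Calder, w=30) → cum 150
  km 49 (Fenton, w=4) → cum 154
  km 53 (Denby, w=120) → cum 274  ≥ 259.5 → median here
  km 92 (Brookfield, w=120) → cum 394
  km 97 (Ashton, w=25) → cum 419
  km 100 (Elwood, w=100) → cum 519
Optimal location: km 53.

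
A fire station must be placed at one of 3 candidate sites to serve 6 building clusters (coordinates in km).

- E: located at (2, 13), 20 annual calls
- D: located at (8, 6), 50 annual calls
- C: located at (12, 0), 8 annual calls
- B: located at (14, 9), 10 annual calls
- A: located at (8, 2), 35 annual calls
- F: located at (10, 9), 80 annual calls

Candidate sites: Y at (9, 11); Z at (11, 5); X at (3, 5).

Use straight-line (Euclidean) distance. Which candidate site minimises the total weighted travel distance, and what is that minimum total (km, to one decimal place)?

Z, total 968.1 km

Total weighted distance at each candidate:
  Y (9, 11): total = 1041.4
  Z (11, 5): total = 968.1
  X (3, 5): total = 1464.7
Minimum is at Z with total 968.1 km.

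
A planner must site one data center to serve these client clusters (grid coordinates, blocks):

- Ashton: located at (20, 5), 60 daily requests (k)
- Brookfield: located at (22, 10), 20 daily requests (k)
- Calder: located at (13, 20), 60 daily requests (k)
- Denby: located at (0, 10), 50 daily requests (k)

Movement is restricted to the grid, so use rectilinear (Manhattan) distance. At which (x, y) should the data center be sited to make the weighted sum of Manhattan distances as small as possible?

Manhattan distance separates: Σwᵢ(|x−xᵢ|+|y−yᵢ|) = Σwᵢ|x−xᵢ| + Σwᵢ|y−yᵢ|, so x and y are optimised independently as 1-D weighted medians.
Total weight W = 190; half = 95.
x-coordinate, sorted with cumulative weight:
  x=0 (Denby, w=50) cum 50
  x=13 (Calder, w=60) cum 110  ← median
  x=20 (Ashton, w=60) cum 170
  x=22 (Brookfield, w=20) cum 190
⇒ x* = 13
y-coordinate, sorted with cumulative weight:
  y=5 (Ashton, w=60) cum 60
  y=10 (Brookfield, w=20) cum 80
  y=10 (Denby, w=50) cum 130  ← median
  y=20 (Calder, w=60) cum 190
⇒ y* = 10

(13, 10)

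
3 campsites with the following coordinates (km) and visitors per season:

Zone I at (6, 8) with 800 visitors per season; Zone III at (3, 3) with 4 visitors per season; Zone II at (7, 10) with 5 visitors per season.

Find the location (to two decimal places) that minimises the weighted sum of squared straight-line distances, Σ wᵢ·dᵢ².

The minimiser of Σwᵢ‖p−pᵢ‖² is the weighted centroid p* = (Σwᵢpᵢ)/(Σwᵢ).
Σwᵢ = 809.
Σwᵢxᵢ = 800·6 + 4·3 + 5·7 = 4847.
Σwᵢyᵢ = 800·8 + 4·3 + 5·10 = 6462.
x* = 4847/809 = 5.99, y* = 6462/809 = 7.99.

(5.99, 7.99)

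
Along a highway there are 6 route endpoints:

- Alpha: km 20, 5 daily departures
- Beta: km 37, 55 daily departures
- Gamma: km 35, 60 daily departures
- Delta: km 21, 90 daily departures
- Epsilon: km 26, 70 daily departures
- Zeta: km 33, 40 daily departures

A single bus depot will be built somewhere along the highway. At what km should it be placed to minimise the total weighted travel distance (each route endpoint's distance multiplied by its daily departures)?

x = 26

For a sum of weighted absolute distances on a line, the optimum is the weighted median (not the mean). Total weight W = 320; half-weight = 160.
Sort by position and accumulate weight:
  km 20 (Alpha, w=5) → cum 5
  km 21 (Delta, w=90) → cum 95
  km 26 (Epsilon, w=70) → cum 165  ≥ 160 → median here
  km 33 (Zeta, w=40) → cum 205
  km 35 (Gamma, w=60) → cum 265
  km 37 (Beta, w=55) → cum 320
Optimal location: km 26.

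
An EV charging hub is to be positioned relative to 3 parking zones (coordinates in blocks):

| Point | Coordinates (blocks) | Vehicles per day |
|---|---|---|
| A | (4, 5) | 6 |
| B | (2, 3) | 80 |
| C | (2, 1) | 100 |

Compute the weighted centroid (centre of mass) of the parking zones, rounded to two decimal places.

The minimiser of Σwᵢ‖p−pᵢ‖² is the weighted centroid p* = (Σwᵢpᵢ)/(Σwᵢ).
Σwᵢ = 186.
Σwᵢxᵢ = 6·4 + 80·2 + 100·2 = 384.
Σwᵢyᵢ = 6·5 + 80·3 + 100·1 = 370.
x* = 384/186 = 2.06, y* = 370/186 = 1.99.

(2.06, 1.99)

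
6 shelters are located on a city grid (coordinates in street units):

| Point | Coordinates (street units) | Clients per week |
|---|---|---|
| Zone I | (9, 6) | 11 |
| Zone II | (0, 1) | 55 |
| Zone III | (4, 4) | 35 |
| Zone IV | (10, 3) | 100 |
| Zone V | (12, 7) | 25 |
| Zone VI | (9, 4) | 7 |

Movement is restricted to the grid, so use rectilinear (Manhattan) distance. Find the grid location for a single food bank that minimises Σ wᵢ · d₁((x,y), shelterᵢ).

(10, 3)

Manhattan distance separates: Σwᵢ(|x−xᵢ|+|y−yᵢ|) = Σwᵢ|x−xᵢ| + Σwᵢ|y−yᵢ|, so x and y are optimised independently as 1-D weighted medians.
Total weight W = 233; half = 116.5.
x-coordinate, sorted with cumulative weight:
  x=0 (Zone II, w=55) cum 55
  x=4 (Zone III, w=35) cum 90
  x=9 (Zone I, w=11) cum 101
  x=9 (Zone VI, w=7) cum 108
  x=10 (Zone IV, w=100) cum 208  ← median
  x=12 (Zone V, w=25) cum 233
⇒ x* = 10
y-coordinate, sorted with cumulative weight:
  y=1 (Zone II, w=55) cum 55
  y=3 (Zone IV, w=100) cum 155  ← median
  y=4 (Zone III, w=35) cum 190
  y=4 (Zone VI, w=7) cum 197
  y=6 (Zone I, w=11) cum 208
  y=7 (Zone V, w=25) cum 233
⇒ y* = 3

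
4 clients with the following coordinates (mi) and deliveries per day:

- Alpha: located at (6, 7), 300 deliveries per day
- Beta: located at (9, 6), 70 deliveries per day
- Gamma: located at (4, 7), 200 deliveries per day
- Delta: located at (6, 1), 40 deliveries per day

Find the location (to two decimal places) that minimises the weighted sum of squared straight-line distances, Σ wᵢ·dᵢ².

(5.69, 6.49)

The minimiser of Σwᵢ‖p−pᵢ‖² is the weighted centroid p* = (Σwᵢpᵢ)/(Σwᵢ).
Σwᵢ = 610.
Σwᵢxᵢ = 300·6 + 70·9 + 200·4 + 40·6 = 3470.
Σwᵢyᵢ = 300·7 + 70·6 + 200·7 + 40·1 = 3960.
x* = 3470/610 = 5.69, y* = 3960/610 = 6.49.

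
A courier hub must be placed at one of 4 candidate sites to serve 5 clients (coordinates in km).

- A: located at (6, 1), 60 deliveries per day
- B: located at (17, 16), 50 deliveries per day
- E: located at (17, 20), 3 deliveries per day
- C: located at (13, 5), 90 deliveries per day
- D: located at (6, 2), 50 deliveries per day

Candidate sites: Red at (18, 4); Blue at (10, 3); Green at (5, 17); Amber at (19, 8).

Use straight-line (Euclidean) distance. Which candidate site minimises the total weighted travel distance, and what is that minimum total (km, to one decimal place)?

Total weighted distance at each candidate:
  Red (18, 4): total = 2459.5
  Blue (10, 3): total = 1592.4
  Green (5, 17): total = 3650.7
  Amber (19, 8): total = 2654.3
Minimum is at Blue with total 1592.4 km.

Blue, total 1592.4 km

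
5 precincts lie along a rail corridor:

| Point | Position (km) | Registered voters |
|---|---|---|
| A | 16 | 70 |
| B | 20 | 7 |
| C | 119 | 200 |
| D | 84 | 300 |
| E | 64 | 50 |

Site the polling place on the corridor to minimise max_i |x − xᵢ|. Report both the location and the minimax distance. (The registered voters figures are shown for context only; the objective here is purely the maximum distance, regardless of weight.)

location 67.5, max distance 51.5

The 1-center on a line is the midpoint of the two extreme points: leftmost at 16, rightmost at 119.
Optimal location = (16 + 119)/2 = 67.5; maximum distance = (119 − 16)/2 = 51.5.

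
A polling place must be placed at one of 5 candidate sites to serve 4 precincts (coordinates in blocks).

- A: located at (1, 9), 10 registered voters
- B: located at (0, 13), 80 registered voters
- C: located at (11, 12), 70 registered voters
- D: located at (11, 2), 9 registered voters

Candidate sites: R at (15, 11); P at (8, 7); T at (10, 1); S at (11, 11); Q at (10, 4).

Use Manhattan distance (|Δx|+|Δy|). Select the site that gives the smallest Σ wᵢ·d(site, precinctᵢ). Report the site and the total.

S, total 1311 blocks

Total weighted distance at each candidate:
  R (15, 11): total = 1987
  P (8, 7): total = 1842
  T (10, 1): total = 2788
  S (11, 11): total = 1311
  Q (10, 4): total = 2317
Minimum is at S with total 1311 blocks.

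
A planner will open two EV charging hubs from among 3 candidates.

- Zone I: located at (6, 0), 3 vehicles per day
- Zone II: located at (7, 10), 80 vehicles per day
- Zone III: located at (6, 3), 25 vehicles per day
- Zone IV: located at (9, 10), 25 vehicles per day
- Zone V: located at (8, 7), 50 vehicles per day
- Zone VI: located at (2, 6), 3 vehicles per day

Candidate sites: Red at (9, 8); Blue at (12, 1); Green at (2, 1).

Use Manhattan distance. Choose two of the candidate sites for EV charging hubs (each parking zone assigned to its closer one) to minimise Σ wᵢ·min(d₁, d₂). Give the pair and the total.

Evaluate every pair (each demand assigned to the nearer of the two):
  {Red, Green}: total = 650
  {Red, Blue}: total = 718
  {Blue, Green}: total = 2100
Best pair: {Red, Green} with total 650.

{Red, Green}, total 650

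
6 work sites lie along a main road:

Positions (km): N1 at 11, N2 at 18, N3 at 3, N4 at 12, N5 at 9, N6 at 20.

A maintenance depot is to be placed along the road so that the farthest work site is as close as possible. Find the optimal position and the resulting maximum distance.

The 1-center on a line is the midpoint of the two extreme points: leftmost at 3, rightmost at 20.
Optimal location = (3 + 20)/2 = 11.5; maximum distance = (20 − 3)/2 = 8.5.

location 11.5, max distance 8.5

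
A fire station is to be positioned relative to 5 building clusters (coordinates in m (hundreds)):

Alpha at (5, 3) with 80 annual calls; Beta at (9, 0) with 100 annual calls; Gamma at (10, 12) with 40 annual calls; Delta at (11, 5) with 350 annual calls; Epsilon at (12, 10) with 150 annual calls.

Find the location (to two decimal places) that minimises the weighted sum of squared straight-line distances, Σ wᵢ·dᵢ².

The minimiser of Σwᵢ‖p−pᵢ‖² is the weighted centroid p* = (Σwᵢpᵢ)/(Σwᵢ).
Σwᵢ = 720.
Σwᵢxᵢ = 80·5 + 100·9 + 40·10 + 350·11 + 150·12 = 7350.
Σwᵢyᵢ = 80·3 + 100·0 + 40·12 + 350·5 + 150·10 = 3970.
x* = 7350/720 = 10.21, y* = 3970/720 = 5.51.

(10.21, 5.51)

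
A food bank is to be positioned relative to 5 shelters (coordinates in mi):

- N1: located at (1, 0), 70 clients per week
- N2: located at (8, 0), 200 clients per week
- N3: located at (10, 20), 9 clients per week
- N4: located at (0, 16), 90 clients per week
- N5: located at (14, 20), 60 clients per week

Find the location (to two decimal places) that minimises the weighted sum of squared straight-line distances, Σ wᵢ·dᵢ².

(6.06, 6.57)

The minimiser of Σwᵢ‖p−pᵢ‖² is the weighted centroid p* = (Σwᵢpᵢ)/(Σwᵢ).
Σwᵢ = 429.
Σwᵢxᵢ = 70·1 + 200·8 + 9·10 + 90·0 + 60·14 = 2600.
Σwᵢyᵢ = 70·0 + 200·0 + 9·20 + 90·16 + 60·20 = 2820.
x* = 2600/429 = 6.06, y* = 2820/429 = 6.57.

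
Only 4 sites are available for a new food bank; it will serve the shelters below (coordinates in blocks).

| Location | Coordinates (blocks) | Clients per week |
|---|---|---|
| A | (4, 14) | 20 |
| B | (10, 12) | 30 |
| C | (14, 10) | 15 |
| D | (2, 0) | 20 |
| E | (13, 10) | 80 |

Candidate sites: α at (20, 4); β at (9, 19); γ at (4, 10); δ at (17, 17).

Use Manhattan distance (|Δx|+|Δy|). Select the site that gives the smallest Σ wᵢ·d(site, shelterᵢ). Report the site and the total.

Total weighted distance at each candidate:
  α (20, 4): total = 2720
  β (9, 19): total = 2210
  γ (4, 10): total = 1430
  δ (17, 17): total = 2350
Minimum is at γ with total 1430 blocks.

γ, total 1430 blocks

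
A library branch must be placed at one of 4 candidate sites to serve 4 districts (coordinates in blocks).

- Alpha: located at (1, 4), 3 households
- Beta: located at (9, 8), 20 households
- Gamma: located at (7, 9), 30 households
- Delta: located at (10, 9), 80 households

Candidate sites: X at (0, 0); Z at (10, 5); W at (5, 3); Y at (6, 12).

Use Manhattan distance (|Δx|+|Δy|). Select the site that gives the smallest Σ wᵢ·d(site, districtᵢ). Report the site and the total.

Z, total 640 blocks

Total weighted distance at each candidate:
  X (0, 0): total = 2355
  Z (10, 5): total = 640
  W (5, 3): total = 1315
  Y (6, 12): total = 859
Minimum is at Z with total 640 blocks.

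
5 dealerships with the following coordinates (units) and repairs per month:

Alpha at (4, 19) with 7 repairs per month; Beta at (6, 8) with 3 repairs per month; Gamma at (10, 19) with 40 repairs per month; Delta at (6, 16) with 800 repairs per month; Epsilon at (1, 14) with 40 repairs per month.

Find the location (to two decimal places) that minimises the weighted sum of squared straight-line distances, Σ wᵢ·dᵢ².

The minimiser of Σwᵢ‖p−pᵢ‖² is the weighted centroid p* = (Σwᵢpᵢ)/(Σwᵢ).
Σwᵢ = 890.
Σwᵢxᵢ = 7·4 + 3·6 + 40·10 + 800·6 + 40·1 = 5286.
Σwᵢyᵢ = 7·19 + 3·8 + 40·19 + 800·16 + 40·14 = 14277.
x* = 5286/890 = 5.94, y* = 14277/890 = 16.04.

(5.94, 16.04)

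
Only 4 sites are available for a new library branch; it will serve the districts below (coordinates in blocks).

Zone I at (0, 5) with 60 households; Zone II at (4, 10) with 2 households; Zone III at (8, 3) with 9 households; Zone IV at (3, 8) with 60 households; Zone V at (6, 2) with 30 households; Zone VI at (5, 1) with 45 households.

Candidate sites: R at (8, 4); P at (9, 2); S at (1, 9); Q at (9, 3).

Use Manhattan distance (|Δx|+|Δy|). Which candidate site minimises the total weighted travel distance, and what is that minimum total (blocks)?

R, total 1499 blocks

Total weighted distance at each candidate:
  R (8, 4): total = 1499
  P (9, 2): total = 1799
  S (1, 9): total = 1505
  Q (9, 3): total = 1743
Minimum is at R with total 1499 blocks.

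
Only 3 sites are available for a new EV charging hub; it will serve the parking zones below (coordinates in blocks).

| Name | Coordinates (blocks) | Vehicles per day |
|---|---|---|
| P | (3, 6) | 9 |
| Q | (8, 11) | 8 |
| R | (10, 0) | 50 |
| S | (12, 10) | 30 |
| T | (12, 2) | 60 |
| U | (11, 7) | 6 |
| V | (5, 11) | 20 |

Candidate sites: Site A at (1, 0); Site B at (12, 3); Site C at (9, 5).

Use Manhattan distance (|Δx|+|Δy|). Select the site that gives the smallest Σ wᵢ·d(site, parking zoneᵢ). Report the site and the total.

Total weighted distance at each candidate:
  Site A (1, 0): total = 2478
  Site B (12, 3): total = 1054
  Site C (9, 5): total = 1243
Minimum is at Site B with total 1054 blocks.

Site B, total 1054 blocks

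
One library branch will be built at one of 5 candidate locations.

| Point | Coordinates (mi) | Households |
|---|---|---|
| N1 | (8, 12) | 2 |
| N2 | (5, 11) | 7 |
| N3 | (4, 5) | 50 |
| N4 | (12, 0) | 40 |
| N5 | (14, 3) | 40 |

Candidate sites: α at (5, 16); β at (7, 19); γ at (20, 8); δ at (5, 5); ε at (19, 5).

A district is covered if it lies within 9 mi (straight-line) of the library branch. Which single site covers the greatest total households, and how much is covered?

Coverage radius r = 9 mi; a point is covered iff (Δx)²+(Δy)² ≤ 9² = 81.
  α (5, 16): covers {N1, N2} → 9
  β (7, 19): covers {N1, N2} → 9
  γ (20, 8): covers {N5} → 40
  δ (5, 5): covers {N1, N2, N3, N4} → 99
  ε (19, 5): covers {N4, N5} → 80
Maximum coverage at δ: 99 households.

δ, covering 99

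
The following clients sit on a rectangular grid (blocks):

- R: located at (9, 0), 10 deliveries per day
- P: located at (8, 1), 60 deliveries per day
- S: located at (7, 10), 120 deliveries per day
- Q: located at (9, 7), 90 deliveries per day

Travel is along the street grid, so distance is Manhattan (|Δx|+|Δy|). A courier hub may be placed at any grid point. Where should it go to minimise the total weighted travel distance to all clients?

Manhattan distance separates: Σwᵢ(|x−xᵢ|+|y−yᵢ|) = Σwᵢ|x−xᵢ| + Σwᵢ|y−yᵢ|, so x and y are optimised independently as 1-D weighted medians.
Total weight W = 280; half = 140.
x-coordinate, sorted with cumulative weight:
  x=7 (S, w=120) cum 120
  x=8 (P, w=60) cum 180  ← median
  x=9 (R, w=10) cum 190
  x=9 (Q, w=90) cum 280
⇒ x* = 8
y-coordinate, sorted with cumulative weight:
  y=0 (R, w=10) cum 10
  y=1 (P, w=60) cum 70
  y=7 (Q, w=90) cum 160  ← median
  y=10 (S, w=120) cum 280
⇒ y* = 7

(8, 7)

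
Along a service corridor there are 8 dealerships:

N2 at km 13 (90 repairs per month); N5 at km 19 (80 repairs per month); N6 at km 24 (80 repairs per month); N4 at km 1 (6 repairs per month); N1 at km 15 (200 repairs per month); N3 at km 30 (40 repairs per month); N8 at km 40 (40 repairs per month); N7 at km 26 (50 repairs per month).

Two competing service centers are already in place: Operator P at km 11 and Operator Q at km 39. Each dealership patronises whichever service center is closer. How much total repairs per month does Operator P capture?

456

The indifferent point is the midpoint (11+39)/2 = 25; dealerships left of it (closer to Operator P at 11) go to Operator P, those right go to Operator Q.
  N4 at 1 (w=6) → Operator P
  N2 at 13 (w=90) → Operator P
  N1 at 15 (w=200) → Operator P
  N5 at 19 (w=80) → Operator P
  N6 at 24 (w=80) → Operator P
  N7 at 26 (w=50) → Operator Q
  N3 at 30 (w=40) → Operator Q
  N8 at 40 (w=40) → Operator Q
Operator P captures 456; Operator Q captures 130.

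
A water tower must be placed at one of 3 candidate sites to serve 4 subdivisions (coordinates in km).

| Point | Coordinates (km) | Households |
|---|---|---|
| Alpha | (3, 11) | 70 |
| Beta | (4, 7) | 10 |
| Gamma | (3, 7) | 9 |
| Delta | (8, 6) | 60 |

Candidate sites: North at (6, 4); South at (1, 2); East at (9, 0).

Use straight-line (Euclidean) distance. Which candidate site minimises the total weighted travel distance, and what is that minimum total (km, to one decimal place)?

North, total 777.0 km

Total weighted distance at each candidate:
  North (6, 4): total = 777.0
  South (1, 2): total = 1235.9
  East (9, 0): total = 1411.1
Minimum is at North with total 777.0 km.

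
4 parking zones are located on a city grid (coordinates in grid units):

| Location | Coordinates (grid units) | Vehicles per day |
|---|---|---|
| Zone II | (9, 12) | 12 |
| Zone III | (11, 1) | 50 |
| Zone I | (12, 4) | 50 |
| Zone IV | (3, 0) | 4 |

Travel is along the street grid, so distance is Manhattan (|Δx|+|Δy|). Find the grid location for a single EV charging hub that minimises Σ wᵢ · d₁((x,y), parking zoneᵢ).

Manhattan distance separates: Σwᵢ(|x−xᵢ|+|y−yᵢ|) = Σwᵢ|x−xᵢ| + Σwᵢ|y−yᵢ|, so x and y are optimised independently as 1-D weighted medians.
Total weight W = 116; half = 58.
x-coordinate, sorted with cumulative weight:
  x=3 (Zone IV, w=4) cum 4
  x=9 (Zone II, w=12) cum 16
  x=11 (Zone III, w=50) cum 66  ← median
  x=12 (Zone I, w=50) cum 116
⇒ x* = 11
y-coordinate, sorted with cumulative weight:
  y=0 (Zone IV, w=4) cum 4
  y=1 (Zone III, w=50) cum 54
  y=4 (Zone I, w=50) cum 104  ← median
  y=12 (Zone II, w=12) cum 116
⇒ y* = 4

(11, 4)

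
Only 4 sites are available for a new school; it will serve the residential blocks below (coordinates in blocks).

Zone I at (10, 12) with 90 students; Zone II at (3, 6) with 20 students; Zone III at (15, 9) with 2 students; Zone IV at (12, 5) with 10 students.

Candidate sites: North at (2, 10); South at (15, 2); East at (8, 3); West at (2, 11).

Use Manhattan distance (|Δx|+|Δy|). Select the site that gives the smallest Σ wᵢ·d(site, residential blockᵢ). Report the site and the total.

West, total 1120 blocks

Total weighted distance at each candidate:
  North (2, 10): total = 1178
  South (15, 2): total = 1744
  East (8, 3): total = 1236
  West (2, 11): total = 1120
Minimum is at West with total 1120 blocks.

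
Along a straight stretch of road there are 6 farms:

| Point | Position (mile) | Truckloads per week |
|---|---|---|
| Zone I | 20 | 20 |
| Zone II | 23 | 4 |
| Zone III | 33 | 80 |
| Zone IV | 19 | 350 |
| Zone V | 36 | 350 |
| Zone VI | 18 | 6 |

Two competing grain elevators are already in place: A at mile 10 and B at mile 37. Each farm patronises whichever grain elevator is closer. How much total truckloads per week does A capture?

380

The indifferent point is the midpoint (10+37)/2 = 23.5; farms left of it (closer to A at 10) go to A, those right go to B.
  Zone VI at 18 (w=6) → A
  Zone IV at 19 (w=350) → A
  Zone I at 20 (w=20) → A
  Zone II at 23 (w=4) → A
  Zone III at 33 (w=80) → B
  Zone V at 36 (w=350) → B
A captures 380; B captures 430.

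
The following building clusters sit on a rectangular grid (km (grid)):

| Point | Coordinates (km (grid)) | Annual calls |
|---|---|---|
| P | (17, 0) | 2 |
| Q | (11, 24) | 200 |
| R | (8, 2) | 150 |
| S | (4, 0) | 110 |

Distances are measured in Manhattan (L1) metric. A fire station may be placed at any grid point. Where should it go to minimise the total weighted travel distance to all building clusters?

(8, 2)

Manhattan distance separates: Σwᵢ(|x−xᵢ|+|y−yᵢ|) = Σwᵢ|x−xᵢ| + Σwᵢ|y−yᵢ|, so x and y are optimised independently as 1-D weighted medians.
Total weight W = 462; half = 231.
x-coordinate, sorted with cumulative weight:
  x=4 (S, w=110) cum 110
  x=8 (R, w=150) cum 260  ← median
  x=11 (Q, w=200) cum 460
  x=17 (P, w=2) cum 462
⇒ x* = 8
y-coordinate, sorted with cumulative weight:
  y=0 (P, w=2) cum 2
  y=0 (S, w=110) cum 112
  y=2 (R, w=150) cum 262  ← median
  y=24 (Q, w=200) cum 462
⇒ y* = 2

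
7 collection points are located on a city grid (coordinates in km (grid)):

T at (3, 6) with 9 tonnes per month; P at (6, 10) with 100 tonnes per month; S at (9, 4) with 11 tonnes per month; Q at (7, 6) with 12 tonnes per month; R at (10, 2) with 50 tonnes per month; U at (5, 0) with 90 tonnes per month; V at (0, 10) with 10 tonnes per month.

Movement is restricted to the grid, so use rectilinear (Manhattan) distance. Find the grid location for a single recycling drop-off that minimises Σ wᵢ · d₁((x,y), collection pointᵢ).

Manhattan distance separates: Σwᵢ(|x−xᵢ|+|y−yᵢ|) = Σwᵢ|x−xᵢ| + Σwᵢ|y−yᵢ|, so x and y are optimised independently as 1-D weighted medians.
Total weight W = 282; half = 141.
x-coordinate, sorted with cumulative weight:
  x=0 (V, w=10) cum 10
  x=3 (T, w=9) cum 19
  x=5 (U, w=90) cum 109
  x=6 (P, w=100) cum 209  ← median
  x=7 (Q, w=12) cum 221
  x=9 (S, w=11) cum 232
  x=10 (R, w=50) cum 282
⇒ x* = 6
y-coordinate, sorted with cumulative weight:
  y=0 (U, w=90) cum 90
  y=2 (R, w=50) cum 140
  y=4 (S, w=11) cum 151  ← median
  y=6 (T, w=9) cum 160
  y=6 (Q, w=12) cum 172
  y=10 (P, w=100) cum 272
  y=10 (V, w=10) cum 282
⇒ y* = 4

(6, 4)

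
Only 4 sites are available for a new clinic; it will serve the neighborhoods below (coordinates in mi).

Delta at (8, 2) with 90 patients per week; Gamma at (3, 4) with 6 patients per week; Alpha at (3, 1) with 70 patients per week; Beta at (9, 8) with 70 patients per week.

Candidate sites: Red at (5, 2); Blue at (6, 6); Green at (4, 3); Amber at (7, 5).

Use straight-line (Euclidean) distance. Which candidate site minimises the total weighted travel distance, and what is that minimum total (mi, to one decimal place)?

Total weighted distance at each candidate:
  Red (5, 2): total = 948.3
  Blue (6, 6): total = 1084.7
  Green (4, 3): total = 1031.1
  Amber (7, 5): total = 957.7
Minimum is at Red with total 948.3 mi.

Red, total 948.3 mi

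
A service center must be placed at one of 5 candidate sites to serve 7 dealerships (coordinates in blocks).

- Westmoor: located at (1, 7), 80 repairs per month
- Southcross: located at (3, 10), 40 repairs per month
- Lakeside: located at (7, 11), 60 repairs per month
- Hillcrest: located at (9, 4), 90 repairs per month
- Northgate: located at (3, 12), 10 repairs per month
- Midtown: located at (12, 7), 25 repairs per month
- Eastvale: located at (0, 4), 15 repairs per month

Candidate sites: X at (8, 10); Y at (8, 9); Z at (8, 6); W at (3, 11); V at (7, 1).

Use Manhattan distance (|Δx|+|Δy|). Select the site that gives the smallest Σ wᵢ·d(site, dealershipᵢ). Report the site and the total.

Z, total 2015 blocks

Total weighted distance at each candidate:
  X (8, 10): total = 2205
  Y (8, 9): total = 2105
  Z (8, 6): total = 2015
  W (3, 11): total = 2415
  V (7, 1): total = 3105
Minimum is at Z with total 2015 blocks.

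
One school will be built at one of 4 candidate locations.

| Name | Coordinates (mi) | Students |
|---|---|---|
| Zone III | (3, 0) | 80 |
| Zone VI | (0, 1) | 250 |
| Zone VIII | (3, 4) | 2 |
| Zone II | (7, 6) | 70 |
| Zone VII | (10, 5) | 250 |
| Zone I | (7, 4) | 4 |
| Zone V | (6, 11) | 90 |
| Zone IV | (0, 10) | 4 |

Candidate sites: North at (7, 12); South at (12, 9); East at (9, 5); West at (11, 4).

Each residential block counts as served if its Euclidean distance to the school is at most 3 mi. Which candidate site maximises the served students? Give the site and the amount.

East, covering 324

Coverage radius r = 3 mi; a point is covered iff (Δx)²+(Δy)² ≤ 3² = 9.
  North (7, 12): covers {Zone V} → 90
  South (12, 9): covers {none} → 0
  East (9, 5): covers {Zone II, Zone VII, Zone I} → 324
  West (11, 4): covers {Zone VII} → 250
Maximum coverage at East: 324 students.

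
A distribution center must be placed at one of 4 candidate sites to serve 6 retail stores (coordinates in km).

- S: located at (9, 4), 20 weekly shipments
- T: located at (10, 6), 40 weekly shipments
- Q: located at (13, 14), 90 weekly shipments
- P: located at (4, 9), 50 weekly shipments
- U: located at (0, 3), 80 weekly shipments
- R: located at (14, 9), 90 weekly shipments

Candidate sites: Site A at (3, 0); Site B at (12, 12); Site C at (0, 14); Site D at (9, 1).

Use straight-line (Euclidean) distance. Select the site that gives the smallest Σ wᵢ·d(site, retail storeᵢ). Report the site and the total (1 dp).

Site B, total 2576.8 km

Total weighted distance at each candidate:
  Site A (3, 0): total = 4132.7
  Site B (12, 12): total = 2576.8
  Site C (0, 14): total = 4489.4
  Site D (9, 1): total = 3546.4
Minimum is at Site B with total 2576.8 km.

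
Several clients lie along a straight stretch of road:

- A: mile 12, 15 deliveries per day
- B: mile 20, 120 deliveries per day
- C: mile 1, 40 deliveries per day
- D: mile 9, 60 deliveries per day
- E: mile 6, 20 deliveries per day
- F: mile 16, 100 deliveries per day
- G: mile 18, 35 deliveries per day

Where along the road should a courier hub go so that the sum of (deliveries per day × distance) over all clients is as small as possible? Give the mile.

For a sum of weighted absolute distances on a line, the optimum is the weighted median (not the mean). Total weight W = 390; half-weight = 195.
Sort by position and accumulate weight:
  mile 1 (C, w=40) → cum 40
  mile 6 (E, w=20) → cum 60
  mile 9 (D, w=60) → cum 120
  mile 12 (A, w=15) → cum 135
  mile 16 (F, w=100) → cum 235  ≥ 195 → median here
  mile 18 (G, w=35) → cum 270
  mile 20 (B, w=120) → cum 390
Optimal location: mile 16.

x = 16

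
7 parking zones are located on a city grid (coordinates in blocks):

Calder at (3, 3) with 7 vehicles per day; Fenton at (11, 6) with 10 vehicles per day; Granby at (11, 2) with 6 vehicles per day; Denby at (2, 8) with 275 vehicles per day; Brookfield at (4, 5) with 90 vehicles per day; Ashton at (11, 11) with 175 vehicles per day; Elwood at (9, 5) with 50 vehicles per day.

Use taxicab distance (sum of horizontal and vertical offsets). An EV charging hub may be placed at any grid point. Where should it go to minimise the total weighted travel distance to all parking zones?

Manhattan distance separates: Σwᵢ(|x−xᵢ|+|y−yᵢ|) = Σwᵢ|x−xᵢ| + Σwᵢ|y−yᵢ|, so x and y are optimised independently as 1-D weighted medians.
Total weight W = 613; half = 306.5.
x-coordinate, sorted with cumulative weight:
  x=2 (Denby, w=275) cum 275
  x=3 (Calder, w=7) cum 282
  x=4 (Brookfield, w=90) cum 372  ← median
  x=9 (Elwood, w=50) cum 422
  x=11 (Fenton, w=10) cum 432
  x=11 (Granby, w=6) cum 438
  x=11 (Ashton, w=175) cum 613
⇒ x* = 4
y-coordinate, sorted with cumulative weight:
  y=2 (Granby, w=6) cum 6
  y=3 (Calder, w=7) cum 13
  y=5 (Brookfield, w=90) cum 103
  y=5 (Elwood, w=50) cum 153
  y=6 (Fenton, w=10) cum 163
  y=8 (Denby, w=275) cum 438  ← median
  y=11 (Ashton, w=175) cum 613
⇒ y* = 8

(4, 8)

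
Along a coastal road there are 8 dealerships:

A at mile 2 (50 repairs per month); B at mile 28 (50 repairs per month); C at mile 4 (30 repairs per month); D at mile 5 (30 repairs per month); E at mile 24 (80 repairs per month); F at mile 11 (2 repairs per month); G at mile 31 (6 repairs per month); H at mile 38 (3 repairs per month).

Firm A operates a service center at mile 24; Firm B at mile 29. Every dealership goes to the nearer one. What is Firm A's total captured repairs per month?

The indifferent point is the midpoint (24+29)/2 = 26.5; dealerships left of it (closer to Firm A at 24) go to Firm A, those right go to Firm B.
  A at 2 (w=50) → Firm A
  C at 4 (w=30) → Firm A
  D at 5 (w=30) → Firm A
  F at 11 (w=2) → Firm A
  E at 24 (w=80) → Firm A
  B at 28 (w=50) → Firm B
  G at 31 (w=6) → Firm B
  H at 38 (w=3) → Firm B
Firm A captures 192; Firm B captures 59.

192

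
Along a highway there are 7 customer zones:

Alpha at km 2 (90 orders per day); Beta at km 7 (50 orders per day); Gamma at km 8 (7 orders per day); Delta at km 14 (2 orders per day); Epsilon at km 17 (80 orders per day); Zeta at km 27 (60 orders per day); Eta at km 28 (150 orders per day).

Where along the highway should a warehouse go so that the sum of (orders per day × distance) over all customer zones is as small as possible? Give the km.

x = 17

For a sum of weighted absolute distances on a line, the optimum is the weighted median (not the mean). Total weight W = 439; half-weight = 219.5.
Sort by position and accumulate weight:
  km 2 (Alpha, w=90) → cum 90
  km 7 (Beta, w=50) → cum 140
  km 8 (Gamma, w=7) → cum 147
  km 14 (Delta, w=2) → cum 149
  km 17 (Epsilon, w=80) → cum 229  ≥ 219.5 → median here
  km 27 (Zeta, w=60) → cum 289
  km 28 (Eta, w=150) → cum 439
Optimal location: km 17.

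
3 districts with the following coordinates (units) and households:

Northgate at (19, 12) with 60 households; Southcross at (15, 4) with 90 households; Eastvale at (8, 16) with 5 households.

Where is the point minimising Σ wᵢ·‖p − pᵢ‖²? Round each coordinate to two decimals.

(16.32, 7.48)

The minimiser of Σwᵢ‖p−pᵢ‖² is the weighted centroid p* = (Σwᵢpᵢ)/(Σwᵢ).
Σwᵢ = 155.
Σwᵢxᵢ = 60·19 + 90·15 + 5·8 = 2530.
Σwᵢyᵢ = 60·12 + 90·4 + 5·16 = 1160.
x* = 2530/155 = 16.32, y* = 1160/155 = 7.48.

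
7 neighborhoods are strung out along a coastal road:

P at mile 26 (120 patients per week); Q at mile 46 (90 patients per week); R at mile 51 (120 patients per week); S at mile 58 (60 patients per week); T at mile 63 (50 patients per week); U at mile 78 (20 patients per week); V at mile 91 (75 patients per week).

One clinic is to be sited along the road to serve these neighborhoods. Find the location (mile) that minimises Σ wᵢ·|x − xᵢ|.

x = 51

For a sum of weighted absolute distances on a line, the optimum is the weighted median (not the mean). Total weight W = 535; half-weight = 267.5.
Sort by position and accumulate weight:
  mile 26 (P, w=120) → cum 120
  mile 46 (Q, w=90) → cum 210
  mile 51 (R, w=120) → cum 330  ≥ 267.5 → median here
  mile 58 (S, w=60) → cum 390
  mile 63 (T, w=50) → cum 440
  mile 78 (U, w=20) → cum 460
  mile 91 (V, w=75) → cum 535
Optimal location: mile 51.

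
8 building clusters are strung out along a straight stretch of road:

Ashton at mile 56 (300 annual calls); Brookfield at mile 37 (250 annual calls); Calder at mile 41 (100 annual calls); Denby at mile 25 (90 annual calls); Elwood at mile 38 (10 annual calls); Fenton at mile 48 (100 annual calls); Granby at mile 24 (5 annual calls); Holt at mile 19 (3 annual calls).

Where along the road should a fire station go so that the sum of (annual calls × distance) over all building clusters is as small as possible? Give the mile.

For a sum of weighted absolute distances on a line, the optimum is the weighted median (not the mean). Total weight W = 858; half-weight = 429.
Sort by position and accumulate weight:
  mile 19 (Holt, w=3) → cum 3
  mile 24 (Granby, w=5) → cum 8
  mile 25 (Denby, w=90) → cum 98
  mile 37 (Brookfield, w=250) → cum 348
  mile 38 (Elwood, w=10) → cum 358
  mile 41 (Calder, w=100) → cum 458  ≥ 429 → median here
  mile 48 (Fenton, w=100) → cum 558
  mile 56 (Ashton, w=300) → cum 858
Optimal location: mile 41.

x = 41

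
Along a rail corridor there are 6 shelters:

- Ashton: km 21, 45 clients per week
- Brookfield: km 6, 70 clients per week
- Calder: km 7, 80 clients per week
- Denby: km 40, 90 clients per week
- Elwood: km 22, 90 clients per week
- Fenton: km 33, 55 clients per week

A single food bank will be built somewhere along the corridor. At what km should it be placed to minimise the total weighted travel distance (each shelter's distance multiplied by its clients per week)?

For a sum of weighted absolute distances on a line, the optimum is the weighted median (not the mean). Total weight W = 430; half-weight = 215.
Sort by position and accumulate weight:
  km 6 (Brookfield, w=70) → cum 70
  km 7 (Calder, w=80) → cum 150
  km 21 (Ashton, w=45) → cum 195
  km 22 (Elwood, w=90) → cum 285  ≥ 215 → median here
  km 33 (Fenton, w=55) → cum 340
  km 40 (Denby, w=90) → cum 430
Optimal location: km 22.

x = 22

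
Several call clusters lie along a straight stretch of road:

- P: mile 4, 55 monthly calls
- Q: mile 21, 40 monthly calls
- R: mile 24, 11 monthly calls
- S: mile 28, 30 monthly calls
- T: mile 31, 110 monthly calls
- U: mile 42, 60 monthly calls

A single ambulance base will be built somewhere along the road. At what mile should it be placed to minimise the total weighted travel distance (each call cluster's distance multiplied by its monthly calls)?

x = 31

For a sum of weighted absolute distances on a line, the optimum is the weighted median (not the mean). Total weight W = 306; half-weight = 153.
Sort by position and accumulate weight:
  mile 4 (P, w=55) → cum 55
  mile 21 (Q, w=40) → cum 95
  mile 24 (R, w=11) → cum 106
  mile 28 (S, w=30) → cum 136
  mile 31 (T, w=110) → cum 246  ≥ 153 → median here
  mile 42 (U, w=60) → cum 306
Optimal location: mile 31.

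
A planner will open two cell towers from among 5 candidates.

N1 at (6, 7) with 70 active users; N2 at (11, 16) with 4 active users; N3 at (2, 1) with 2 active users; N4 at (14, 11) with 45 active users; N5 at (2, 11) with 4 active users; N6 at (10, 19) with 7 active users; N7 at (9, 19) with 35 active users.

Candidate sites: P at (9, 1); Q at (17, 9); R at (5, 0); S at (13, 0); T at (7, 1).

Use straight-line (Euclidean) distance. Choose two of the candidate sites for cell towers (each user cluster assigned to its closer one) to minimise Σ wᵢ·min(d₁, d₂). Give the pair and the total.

Evaluate every pair (each demand assigned to the nearer of the two):
  {Q, T}: total = 1213.3
  {P, Q}: total = 1265.2
  {Q, R}: total = 1279.7
  {Q, S}: total = 1508.4
  {P, T}: total = 1800.4
  {S, T}: total = 1801.3
  {P, R}: total = 1841.3
  {P, S}: total = 1846.2
  {R, T}: total = 1849.8
  {R, S}: total = 1922.7
Best pair: {Q, T} with total 1213.3.

{Q, T}, total 1213.3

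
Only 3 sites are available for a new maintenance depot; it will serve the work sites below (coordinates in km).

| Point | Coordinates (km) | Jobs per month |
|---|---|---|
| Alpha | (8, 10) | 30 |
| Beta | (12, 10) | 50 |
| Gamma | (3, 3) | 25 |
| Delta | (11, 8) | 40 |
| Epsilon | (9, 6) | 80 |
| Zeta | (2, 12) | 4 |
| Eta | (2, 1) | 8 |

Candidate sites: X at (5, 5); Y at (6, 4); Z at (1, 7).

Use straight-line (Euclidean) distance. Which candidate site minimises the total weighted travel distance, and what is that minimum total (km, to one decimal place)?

Y, total 1313.4 km

Total weighted distance at each candidate:
  X (5, 5): total = 1344.4
  Y (6, 4): total = 1313.4
  Z (1, 7): total = 2026.4
Minimum is at Y with total 1313.4 km.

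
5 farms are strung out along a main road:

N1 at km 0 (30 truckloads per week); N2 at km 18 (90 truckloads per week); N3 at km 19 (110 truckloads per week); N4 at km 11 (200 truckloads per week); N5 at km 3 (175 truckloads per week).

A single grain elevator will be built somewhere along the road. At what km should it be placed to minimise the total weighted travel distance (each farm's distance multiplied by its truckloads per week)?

x = 11

For a sum of weighted absolute distances on a line, the optimum is the weighted median (not the mean). Total weight W = 605; half-weight = 302.5.
Sort by position and accumulate weight:
  km 0 (N1, w=30) → cum 30
  km 3 (N5, w=175) → cum 205
  km 11 (N4, w=200) → cum 405  ≥ 302.5 → median here
  km 18 (N2, w=90) → cum 495
  km 19 (N3, w=110) → cum 605
Optimal location: km 11.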